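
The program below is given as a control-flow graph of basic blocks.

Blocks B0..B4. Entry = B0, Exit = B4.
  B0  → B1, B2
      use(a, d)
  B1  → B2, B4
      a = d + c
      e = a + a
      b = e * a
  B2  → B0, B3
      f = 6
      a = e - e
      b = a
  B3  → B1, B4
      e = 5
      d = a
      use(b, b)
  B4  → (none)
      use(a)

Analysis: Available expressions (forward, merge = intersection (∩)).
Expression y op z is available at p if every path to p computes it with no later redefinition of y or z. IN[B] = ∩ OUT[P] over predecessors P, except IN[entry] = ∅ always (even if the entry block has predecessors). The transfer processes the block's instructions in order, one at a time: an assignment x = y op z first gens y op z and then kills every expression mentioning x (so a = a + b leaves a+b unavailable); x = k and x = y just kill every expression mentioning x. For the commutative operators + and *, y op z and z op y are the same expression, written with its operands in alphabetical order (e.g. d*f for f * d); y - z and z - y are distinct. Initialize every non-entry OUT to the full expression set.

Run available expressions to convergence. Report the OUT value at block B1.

Fixpoint table:
  B0:   IN={}   OUT={}
  B1:   IN={}   OUT={a*e, a+a, c+d}
  B2:   IN={}   OUT={e-e}
  B3:   IN={e-e}   OUT={}
  B4:   IN={}   OUT={}

Merge at B1: IN[B1] = OUT[B0] ∩ OUT[B3] = {}
Applying B1's transfer function to that IN value gives OUT[B1] (row B1 above).

Answer: {a*e, a+a, c+d}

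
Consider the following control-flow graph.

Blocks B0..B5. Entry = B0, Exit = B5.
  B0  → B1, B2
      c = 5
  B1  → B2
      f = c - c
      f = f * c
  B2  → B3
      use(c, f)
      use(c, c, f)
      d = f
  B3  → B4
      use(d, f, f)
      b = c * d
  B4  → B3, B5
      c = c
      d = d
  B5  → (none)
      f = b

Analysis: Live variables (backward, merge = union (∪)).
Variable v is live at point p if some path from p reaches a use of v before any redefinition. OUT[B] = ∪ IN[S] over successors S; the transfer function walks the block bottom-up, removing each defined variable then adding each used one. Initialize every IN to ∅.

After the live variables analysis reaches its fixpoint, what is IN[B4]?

Answer: {b, c, d, f}

Derivation:
Converged values:
  B0: | IN={f} | OUT={c, f}
  B1: | IN={c} | OUT={c, f}
  B2: | IN={c, f} | OUT={c, d, f}
  B3: | IN={c, d, f} | OUT={b, c, d, f}
  B4: | IN={b, c, d, f} | OUT={b, c, d, f}
  B5: | IN={b} | OUT={}

Merge at B4: OUT[B4] = IN[B3] ⊔ IN[B5] = {b, c, d, f}
Applying B4's transfer function to that OUT value gives IN[B4] (row B4 above).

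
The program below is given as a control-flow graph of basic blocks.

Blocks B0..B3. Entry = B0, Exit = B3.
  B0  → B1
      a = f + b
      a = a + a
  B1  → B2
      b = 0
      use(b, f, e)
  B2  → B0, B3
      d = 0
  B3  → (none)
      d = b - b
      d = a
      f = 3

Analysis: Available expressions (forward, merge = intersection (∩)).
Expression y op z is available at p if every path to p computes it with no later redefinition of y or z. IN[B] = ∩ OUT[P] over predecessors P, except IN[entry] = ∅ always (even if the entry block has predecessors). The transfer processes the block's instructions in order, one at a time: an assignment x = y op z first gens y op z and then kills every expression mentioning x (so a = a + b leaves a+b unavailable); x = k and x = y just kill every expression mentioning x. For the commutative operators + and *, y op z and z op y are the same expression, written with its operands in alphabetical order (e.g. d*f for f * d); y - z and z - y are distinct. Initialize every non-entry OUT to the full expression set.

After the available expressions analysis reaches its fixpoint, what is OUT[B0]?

Answer: {b+f}

Derivation:
Per-block solution:
  B0:   IN={}   OUT={b+f}
  B1:   IN={b+f}   OUT={}
  B2:   IN={}   OUT={}
  B3:   IN={}   OUT={b-b}

Merge at B0 (entry node, so the boundary value {} is joined with the incoming edge(s)): IN[B0] = {} ∩ OUT[B2] = {}
Applying B0's transfer function to that IN value gives OUT[B0] (row B0 above).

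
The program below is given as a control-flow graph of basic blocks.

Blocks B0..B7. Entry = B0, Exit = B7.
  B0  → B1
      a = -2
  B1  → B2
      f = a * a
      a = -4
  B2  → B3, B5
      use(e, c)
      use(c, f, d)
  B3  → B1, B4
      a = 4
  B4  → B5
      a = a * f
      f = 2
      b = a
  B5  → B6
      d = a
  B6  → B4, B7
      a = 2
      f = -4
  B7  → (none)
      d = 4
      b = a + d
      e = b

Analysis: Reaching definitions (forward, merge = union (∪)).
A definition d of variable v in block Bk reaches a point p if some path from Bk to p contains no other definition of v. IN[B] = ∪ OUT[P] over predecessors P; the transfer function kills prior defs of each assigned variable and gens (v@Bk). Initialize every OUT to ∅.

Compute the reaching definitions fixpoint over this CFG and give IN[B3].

Answer: {a@B1, f@B1}

Trace:
Per-block solution:
  B0:   IN={}   OUT={a@B0}
  B1:   IN={a@B0, a@B3, f@B1}   OUT={a@B1, f@B1}
  B2:   IN={a@B1, f@B1}   OUT={a@B1, f@B1}
  B3:   IN={a@B1, f@B1}   OUT={a@B3, f@B1}
  B4:   IN={a@B3, a@B6, b@B4, d@B5, f@B1, f@B6}   OUT={a@B4, b@B4, d@B5, f@B4}
  B5:   IN={a@B1, a@B4, b@B4, d@B5, f@B1, f@B4}   OUT={a@B1, a@B4, b@B4, d@B5, f@B1, f@B4}
  B6:   IN={a@B1, a@B4, b@B4, d@B5, f@B1, f@B4}   OUT={a@B6, b@B4, d@B5, f@B6}
  B7:   IN={a@B6, b@B4, d@B5, f@B6}   OUT={a@B6, b@B7, d@B7, e@B7, f@B6}

Merge at B3: IN[B3] = OUT[B2] = {a@B1, f@B1}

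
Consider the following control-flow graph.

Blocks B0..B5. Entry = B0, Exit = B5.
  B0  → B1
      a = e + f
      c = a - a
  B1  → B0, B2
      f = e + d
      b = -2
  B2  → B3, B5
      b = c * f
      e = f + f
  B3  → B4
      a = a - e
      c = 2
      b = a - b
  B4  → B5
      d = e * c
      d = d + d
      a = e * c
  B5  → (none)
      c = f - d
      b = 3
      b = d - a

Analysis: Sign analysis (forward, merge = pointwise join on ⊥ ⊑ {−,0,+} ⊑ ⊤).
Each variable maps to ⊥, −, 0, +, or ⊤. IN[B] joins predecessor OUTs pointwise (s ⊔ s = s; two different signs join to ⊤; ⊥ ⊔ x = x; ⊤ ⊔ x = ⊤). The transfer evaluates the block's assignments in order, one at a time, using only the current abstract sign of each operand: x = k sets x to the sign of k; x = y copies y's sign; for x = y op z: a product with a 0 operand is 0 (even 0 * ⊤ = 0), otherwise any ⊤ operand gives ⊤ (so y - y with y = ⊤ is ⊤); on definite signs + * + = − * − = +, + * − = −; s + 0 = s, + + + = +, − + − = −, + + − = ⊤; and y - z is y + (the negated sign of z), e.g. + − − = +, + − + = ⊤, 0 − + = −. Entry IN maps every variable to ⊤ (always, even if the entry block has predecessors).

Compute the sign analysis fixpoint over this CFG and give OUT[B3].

Converged values:
  B0: | IN=(all ⊤) | OUT=(all ⊤)
  B1: | IN=(all ⊤) | OUT={b:-; rest ⊤}
  B2: | IN={b:-; rest ⊤} | OUT=(all ⊤)
  B3: | IN=(all ⊤) | OUT={c:+; rest ⊤}
  B4: | IN={c:+; rest ⊤} | OUT={c:+; rest ⊤}
  B5: | IN=(all ⊤) | OUT=(all ⊤)

Merge at B3: IN[B3] = OUT[B2] = {a: ⊤, b: ⊤, c: ⊤, d: ⊤, e: ⊤, f: ⊤}
Applying B3's transfer function to that IN value gives OUT[B3] (row B3 above).

Answer: {a: ⊤, b: ⊤, c: +, d: ⊤, e: ⊤, f: ⊤}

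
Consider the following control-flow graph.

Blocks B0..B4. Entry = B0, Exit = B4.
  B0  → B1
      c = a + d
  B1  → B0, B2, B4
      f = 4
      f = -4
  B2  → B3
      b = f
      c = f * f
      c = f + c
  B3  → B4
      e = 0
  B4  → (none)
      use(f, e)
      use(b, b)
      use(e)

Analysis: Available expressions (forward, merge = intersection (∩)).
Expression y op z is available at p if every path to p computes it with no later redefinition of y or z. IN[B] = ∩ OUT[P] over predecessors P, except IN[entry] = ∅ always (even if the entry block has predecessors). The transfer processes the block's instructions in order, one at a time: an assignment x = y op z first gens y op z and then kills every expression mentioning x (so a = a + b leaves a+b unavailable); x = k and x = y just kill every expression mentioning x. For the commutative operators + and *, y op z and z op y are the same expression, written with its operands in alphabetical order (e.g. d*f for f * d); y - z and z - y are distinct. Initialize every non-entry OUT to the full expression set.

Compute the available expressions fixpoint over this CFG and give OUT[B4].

Fixpoint table:
  B0:   IN={}   OUT={a+d}
  B1:   IN={a+d}   OUT={a+d}
  B2:   IN={a+d}   OUT={a+d, f*f}
  B3:   IN={a+d, f*f}   OUT={a+d, f*f}
  B4:   IN={a+d}   OUT={a+d}

Merge at B4: IN[B4] = OUT[B1] ∩ OUT[B3] = {a+d}
Applying B4's transfer function to that IN value gives OUT[B4] (row B4 above).

Answer: {a+d}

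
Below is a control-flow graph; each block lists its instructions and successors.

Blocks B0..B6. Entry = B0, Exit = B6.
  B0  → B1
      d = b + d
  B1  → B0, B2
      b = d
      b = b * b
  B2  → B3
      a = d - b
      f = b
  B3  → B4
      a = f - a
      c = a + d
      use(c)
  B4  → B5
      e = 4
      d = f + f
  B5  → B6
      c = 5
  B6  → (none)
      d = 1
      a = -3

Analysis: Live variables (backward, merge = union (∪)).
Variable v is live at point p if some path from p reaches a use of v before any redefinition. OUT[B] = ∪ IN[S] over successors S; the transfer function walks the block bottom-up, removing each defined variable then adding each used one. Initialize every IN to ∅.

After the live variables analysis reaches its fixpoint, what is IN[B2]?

Answer: {b, d}

Trace:
Converged values:
  B0:   IN={b, d}   OUT={d}
  B1:   IN={d}   OUT={b, d}
  B2:   IN={b, d}   OUT={a, d, f}
  B3:   IN={a, d, f}   OUT={f}
  B4:   IN={f}   OUT={}
  B5:   IN={}   OUT={}
  B6:   IN={}   OUT={}

Merge at B2: OUT[B2] = IN[B3] = {a, d, f}
Applying B2's transfer function to that OUT value gives IN[B2] (row B2 above).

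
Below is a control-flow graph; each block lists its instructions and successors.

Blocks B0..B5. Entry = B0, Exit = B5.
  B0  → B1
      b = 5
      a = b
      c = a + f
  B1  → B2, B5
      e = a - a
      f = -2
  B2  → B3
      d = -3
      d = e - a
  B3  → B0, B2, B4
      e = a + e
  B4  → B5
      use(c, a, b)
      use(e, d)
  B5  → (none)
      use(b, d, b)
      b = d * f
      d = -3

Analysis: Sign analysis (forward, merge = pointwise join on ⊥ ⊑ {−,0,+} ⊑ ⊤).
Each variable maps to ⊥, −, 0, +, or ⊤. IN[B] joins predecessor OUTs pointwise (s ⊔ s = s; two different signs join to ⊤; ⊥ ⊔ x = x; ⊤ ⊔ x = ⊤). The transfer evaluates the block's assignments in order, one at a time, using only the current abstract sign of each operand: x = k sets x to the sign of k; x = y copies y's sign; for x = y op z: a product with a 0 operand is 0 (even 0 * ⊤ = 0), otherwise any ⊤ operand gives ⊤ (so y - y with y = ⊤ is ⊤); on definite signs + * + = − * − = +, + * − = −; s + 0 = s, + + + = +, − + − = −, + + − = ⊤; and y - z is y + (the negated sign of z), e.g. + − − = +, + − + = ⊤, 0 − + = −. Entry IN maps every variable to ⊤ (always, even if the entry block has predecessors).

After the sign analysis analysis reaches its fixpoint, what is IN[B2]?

Per-block solution:
  B0:  IN=(all ⊤)  OUT={a:+, b:+; rest ⊤}
  B1:  IN={a:+, b:+; rest ⊤}  OUT={a:+, b:+, f:-; rest ⊤}
  B2:  IN={a:+, b:+, f:-; rest ⊤}  OUT={a:+, b:+, f:-; rest ⊤}
  B3:  IN={a:+, b:+, f:-; rest ⊤}  OUT={a:+, b:+, f:-; rest ⊤}
  B4:  IN={a:+, b:+, f:-; rest ⊤}  OUT={a:+, b:+, f:-; rest ⊤}
  B5:  IN={a:+, b:+, f:-; rest ⊤}  OUT={a:+, d:-, f:-; rest ⊤}

Merge at B2: IN[B2] = OUT[B1] ⊔ OUT[B3] = {a: +, b: +, c: ⊤, d: ⊤, e: ⊤, f: -}

Answer: {a: +, b: +, c: ⊤, d: ⊤, e: ⊤, f: -}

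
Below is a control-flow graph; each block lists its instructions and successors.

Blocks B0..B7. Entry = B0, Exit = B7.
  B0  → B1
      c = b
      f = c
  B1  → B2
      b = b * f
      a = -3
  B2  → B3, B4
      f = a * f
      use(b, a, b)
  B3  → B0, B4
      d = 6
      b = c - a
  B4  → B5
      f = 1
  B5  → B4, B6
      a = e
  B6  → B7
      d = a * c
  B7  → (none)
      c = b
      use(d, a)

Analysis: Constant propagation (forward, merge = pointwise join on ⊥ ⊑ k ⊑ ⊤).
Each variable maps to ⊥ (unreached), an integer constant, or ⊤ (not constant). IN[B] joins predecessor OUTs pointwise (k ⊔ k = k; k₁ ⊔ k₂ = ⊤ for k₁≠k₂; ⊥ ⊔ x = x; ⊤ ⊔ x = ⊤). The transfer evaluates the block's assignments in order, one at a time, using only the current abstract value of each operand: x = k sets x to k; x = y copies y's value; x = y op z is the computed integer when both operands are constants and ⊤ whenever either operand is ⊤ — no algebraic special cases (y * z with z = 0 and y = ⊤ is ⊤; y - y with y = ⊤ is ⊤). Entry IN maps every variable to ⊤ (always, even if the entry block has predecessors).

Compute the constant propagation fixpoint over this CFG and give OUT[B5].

Answer: {a: ⊤, b: ⊤, c: ⊤, d: ⊤, e: ⊤, f: 1}

Working:
Per-block solution:
  B0:   IN=(all ⊤)   OUT=(all ⊤)
  B1:   IN=(all ⊤)   OUT={a:-3; rest ⊤}
  B2:   IN={a:-3; rest ⊤}   OUT={a:-3; rest ⊤}
  B3:   IN={a:-3; rest ⊤}   OUT={a:-3, d:6; rest ⊤}
  B4:   IN=(all ⊤)   OUT={f:1; rest ⊤}
  B5:   IN={f:1; rest ⊤}   OUT={f:1; rest ⊤}
  B6:   IN={f:1; rest ⊤}   OUT={f:1; rest ⊤}
  B7:   IN={f:1; rest ⊤}   OUT={f:1; rest ⊤}

Merge at B5: IN[B5] = OUT[B4] = {a: ⊤, b: ⊤, c: ⊤, d: ⊤, e: ⊤, f: 1}
Applying B5's transfer function to that IN value gives OUT[B5] (row B5 above).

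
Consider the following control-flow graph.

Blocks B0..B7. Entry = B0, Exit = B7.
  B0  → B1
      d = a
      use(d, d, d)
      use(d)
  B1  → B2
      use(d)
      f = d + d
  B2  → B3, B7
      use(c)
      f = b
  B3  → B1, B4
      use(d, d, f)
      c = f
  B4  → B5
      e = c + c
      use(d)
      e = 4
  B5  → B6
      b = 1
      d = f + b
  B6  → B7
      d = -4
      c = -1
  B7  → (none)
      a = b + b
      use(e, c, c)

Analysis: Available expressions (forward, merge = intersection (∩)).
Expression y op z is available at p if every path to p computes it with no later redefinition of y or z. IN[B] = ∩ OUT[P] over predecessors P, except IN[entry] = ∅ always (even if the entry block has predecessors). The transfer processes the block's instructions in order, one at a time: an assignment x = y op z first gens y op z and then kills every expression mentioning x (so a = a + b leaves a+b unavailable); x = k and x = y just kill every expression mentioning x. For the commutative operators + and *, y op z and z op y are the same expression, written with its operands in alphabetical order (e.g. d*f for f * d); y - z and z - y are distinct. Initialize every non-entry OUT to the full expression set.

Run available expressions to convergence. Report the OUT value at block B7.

Answer: {b+b}

Derivation:
Converged values:
  B0:  IN={}  OUT={}
  B1:  IN={}  OUT={d+d}
  B2:  IN={d+d}  OUT={d+d}
  B3:  IN={d+d}  OUT={d+d}
  B4:  IN={d+d}  OUT={c+c, d+d}
  B5:  IN={c+c, d+d}  OUT={b+f, c+c}
  B6:  IN={b+f, c+c}  OUT={b+f}
  B7:  IN={}  OUT={b+b}

Merge at B7: IN[B7] = OUT[B2] ∩ OUT[B6] = {}
Applying B7's transfer function to that IN value gives OUT[B7] (row B7 above).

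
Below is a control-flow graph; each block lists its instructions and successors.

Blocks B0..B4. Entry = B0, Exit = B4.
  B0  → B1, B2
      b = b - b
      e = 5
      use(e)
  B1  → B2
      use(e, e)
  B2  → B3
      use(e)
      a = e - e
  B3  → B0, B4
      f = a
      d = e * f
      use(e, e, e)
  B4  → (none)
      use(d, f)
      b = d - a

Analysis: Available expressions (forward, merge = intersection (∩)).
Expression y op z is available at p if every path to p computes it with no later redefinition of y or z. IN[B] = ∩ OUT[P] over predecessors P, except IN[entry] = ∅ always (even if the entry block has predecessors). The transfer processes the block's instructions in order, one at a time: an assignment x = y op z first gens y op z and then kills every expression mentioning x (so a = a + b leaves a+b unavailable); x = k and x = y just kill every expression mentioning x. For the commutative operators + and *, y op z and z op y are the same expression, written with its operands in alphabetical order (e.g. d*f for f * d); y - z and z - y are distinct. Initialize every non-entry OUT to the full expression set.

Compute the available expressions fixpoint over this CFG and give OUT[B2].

Fixpoint table:
  B0:   IN={}   OUT={}
  B1:   IN={}   OUT={}
  B2:   IN={}   OUT={e-e}
  B3:   IN={e-e}   OUT={e*f, e-e}
  B4:   IN={e*f, e-e}   OUT={d-a, e*f, e-e}

Merge at B2: IN[B2] = OUT[B0] ∩ OUT[B1] = {}
Applying B2's transfer function to that IN value gives OUT[B2] (row B2 above).

Answer: {e-e}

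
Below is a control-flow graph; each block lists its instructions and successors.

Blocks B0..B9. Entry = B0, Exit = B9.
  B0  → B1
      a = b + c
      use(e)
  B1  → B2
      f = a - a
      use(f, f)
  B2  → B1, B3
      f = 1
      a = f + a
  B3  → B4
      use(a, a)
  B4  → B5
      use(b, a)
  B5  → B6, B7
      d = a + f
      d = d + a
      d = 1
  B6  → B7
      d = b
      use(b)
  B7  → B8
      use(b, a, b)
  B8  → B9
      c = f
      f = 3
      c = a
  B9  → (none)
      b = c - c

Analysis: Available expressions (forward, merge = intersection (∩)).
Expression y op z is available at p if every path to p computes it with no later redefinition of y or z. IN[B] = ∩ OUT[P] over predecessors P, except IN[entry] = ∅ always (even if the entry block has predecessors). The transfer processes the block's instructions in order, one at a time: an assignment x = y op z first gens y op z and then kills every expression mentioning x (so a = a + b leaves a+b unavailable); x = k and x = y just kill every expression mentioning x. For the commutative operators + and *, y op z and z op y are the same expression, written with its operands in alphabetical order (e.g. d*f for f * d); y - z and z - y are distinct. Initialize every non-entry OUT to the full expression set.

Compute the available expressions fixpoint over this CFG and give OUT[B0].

Fixpoint table:
  B0:  IN={}  OUT={b+c}
  B1:  IN={b+c}  OUT={a-a, b+c}
  B2:  IN={a-a, b+c}  OUT={b+c}
  B3:  IN={b+c}  OUT={b+c}
  B4:  IN={b+c}  OUT={b+c}
  B5:  IN={b+c}  OUT={a+f, b+c}
  B6:  IN={a+f, b+c}  OUT={a+f, b+c}
  B7:  IN={a+f, b+c}  OUT={a+f, b+c}
  B8:  IN={a+f, b+c}  OUT={}
  B9:  IN={}  OUT={c-c}

B0 is the boundary node: IN[B0] = {}
Applying B0's transfer function to that IN value gives OUT[B0] (row B0 above).

Answer: {b+c}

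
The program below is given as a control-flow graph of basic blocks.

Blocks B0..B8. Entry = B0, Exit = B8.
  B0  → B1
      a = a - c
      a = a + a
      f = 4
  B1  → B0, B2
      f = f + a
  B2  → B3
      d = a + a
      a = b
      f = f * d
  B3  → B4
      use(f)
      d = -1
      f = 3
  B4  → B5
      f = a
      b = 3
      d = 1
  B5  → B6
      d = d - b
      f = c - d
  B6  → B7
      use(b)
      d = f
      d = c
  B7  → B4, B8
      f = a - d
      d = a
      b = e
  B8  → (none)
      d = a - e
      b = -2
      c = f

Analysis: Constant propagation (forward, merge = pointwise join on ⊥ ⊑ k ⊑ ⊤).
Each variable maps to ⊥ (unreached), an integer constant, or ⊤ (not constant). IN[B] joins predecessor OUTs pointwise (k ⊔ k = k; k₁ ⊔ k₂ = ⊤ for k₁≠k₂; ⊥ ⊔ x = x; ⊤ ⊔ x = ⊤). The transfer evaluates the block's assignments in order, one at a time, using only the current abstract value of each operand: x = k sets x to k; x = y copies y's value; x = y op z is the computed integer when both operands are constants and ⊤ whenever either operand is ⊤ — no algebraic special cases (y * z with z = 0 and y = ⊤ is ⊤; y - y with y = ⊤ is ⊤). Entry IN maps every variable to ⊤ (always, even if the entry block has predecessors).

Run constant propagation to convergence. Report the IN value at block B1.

Answer: {a: ⊤, b: ⊤, c: ⊤, d: ⊤, e: ⊤, f: 4}

Working:
Converged values:
  B0: | IN=(all ⊤) | OUT={f:4; rest ⊤}
  B1: | IN={f:4; rest ⊤} | OUT=(all ⊤)
  B2: | IN=(all ⊤) | OUT=(all ⊤)
  B3: | IN=(all ⊤) | OUT={d:-1, f:3; rest ⊤}
  B4: | IN=(all ⊤) | OUT={b:3, d:1; rest ⊤}
  B5: | IN={b:3, d:1; rest ⊤} | OUT={b:3, d:-2; rest ⊤}
  B6: | IN={b:3, d:-2; rest ⊤} | OUT={b:3; rest ⊤}
  B7: | IN={b:3; rest ⊤} | OUT=(all ⊤)
  B8: | IN=(all ⊤) | OUT={b:-2; rest ⊤}

Merge at B1: IN[B1] = OUT[B0] = {a: ⊤, b: ⊤, c: ⊤, d: ⊤, e: ⊤, f: 4}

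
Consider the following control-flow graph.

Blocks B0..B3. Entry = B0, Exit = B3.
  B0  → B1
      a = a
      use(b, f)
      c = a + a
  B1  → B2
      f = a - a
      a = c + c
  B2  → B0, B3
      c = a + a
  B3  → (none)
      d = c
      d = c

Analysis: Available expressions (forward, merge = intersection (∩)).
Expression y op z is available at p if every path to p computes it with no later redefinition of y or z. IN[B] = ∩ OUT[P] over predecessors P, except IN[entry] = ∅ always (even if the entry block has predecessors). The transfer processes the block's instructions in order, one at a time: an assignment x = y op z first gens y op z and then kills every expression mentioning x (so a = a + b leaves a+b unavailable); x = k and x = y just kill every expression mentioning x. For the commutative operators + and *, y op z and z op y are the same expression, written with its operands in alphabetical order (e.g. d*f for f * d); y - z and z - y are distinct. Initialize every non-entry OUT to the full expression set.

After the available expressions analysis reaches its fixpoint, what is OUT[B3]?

Fixpoint table:
  B0: | IN={} | OUT={a+a}
  B1: | IN={a+a} | OUT={c+c}
  B2: | IN={c+c} | OUT={a+a}
  B3: | IN={a+a} | OUT={a+a}

Merge at B3: IN[B3] = OUT[B2] = {a+a}
Applying B3's transfer function to that IN value gives OUT[B3] (row B3 above).

Answer: {a+a}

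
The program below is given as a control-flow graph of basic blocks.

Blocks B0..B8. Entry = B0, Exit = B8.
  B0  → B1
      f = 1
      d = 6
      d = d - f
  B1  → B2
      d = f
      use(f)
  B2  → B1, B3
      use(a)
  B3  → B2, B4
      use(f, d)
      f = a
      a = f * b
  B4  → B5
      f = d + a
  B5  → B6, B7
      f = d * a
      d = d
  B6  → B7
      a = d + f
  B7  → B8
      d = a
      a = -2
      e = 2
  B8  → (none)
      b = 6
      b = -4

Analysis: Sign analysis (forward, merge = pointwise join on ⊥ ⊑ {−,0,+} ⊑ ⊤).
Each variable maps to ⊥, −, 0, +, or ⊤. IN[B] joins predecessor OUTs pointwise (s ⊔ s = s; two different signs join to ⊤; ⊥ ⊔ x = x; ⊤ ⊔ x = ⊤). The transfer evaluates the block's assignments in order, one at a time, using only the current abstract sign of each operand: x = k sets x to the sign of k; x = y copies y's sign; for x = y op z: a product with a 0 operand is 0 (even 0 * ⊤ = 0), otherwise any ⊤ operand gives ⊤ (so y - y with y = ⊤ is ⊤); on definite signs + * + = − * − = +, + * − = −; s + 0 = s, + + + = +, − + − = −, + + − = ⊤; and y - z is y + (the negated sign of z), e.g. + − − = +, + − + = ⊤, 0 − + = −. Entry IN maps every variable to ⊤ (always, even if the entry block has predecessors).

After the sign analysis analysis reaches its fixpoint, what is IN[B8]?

Per-block solution:
  B0:   IN=(all ⊤)   OUT={f:+; rest ⊤}
  B1:   IN=(all ⊤)   OUT=(all ⊤)
  B2:   IN=(all ⊤)   OUT=(all ⊤)
  B3:   IN=(all ⊤)   OUT=(all ⊤)
  B4:   IN=(all ⊤)   OUT=(all ⊤)
  B5:   IN=(all ⊤)   OUT=(all ⊤)
  B6:   IN=(all ⊤)   OUT=(all ⊤)
  B7:   IN=(all ⊤)   OUT={a:-, e:+; rest ⊤}
  B8:   IN={a:-, e:+; rest ⊤}   OUT={a:-, b:-, e:+; rest ⊤}

Merge at B8: IN[B8] = OUT[B7] = {a: -, b: ⊤, c: ⊤, d: ⊤, e: +, f: ⊤}

Answer: {a: -, b: ⊤, c: ⊤, d: ⊤, e: +, f: ⊤}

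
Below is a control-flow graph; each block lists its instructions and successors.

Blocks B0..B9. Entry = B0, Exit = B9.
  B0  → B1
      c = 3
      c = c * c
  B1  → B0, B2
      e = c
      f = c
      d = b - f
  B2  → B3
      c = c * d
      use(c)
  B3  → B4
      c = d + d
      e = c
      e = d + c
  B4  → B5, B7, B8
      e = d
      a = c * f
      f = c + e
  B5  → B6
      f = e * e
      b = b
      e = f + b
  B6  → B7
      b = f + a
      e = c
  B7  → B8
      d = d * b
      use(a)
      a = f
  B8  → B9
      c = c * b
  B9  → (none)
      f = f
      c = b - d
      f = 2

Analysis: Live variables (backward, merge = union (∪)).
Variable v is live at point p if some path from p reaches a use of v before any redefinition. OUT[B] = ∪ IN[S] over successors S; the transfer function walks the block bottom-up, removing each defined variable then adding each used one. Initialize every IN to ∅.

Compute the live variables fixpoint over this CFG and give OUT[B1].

Answer: {b, c, d, f}

Trace:
Fixpoint table:
  B0:  IN={b}  OUT={b, c}
  B1:  IN={b, c}  OUT={b, c, d, f}
  B2:  IN={b, c, d, f}  OUT={b, d, f}
  B3:  IN={b, d, f}  OUT={b, c, d, f}
  B4:  IN={b, c, d, f}  OUT={a, b, c, d, e, f}
  B5:  IN={a, b, c, d, e}  OUT={a, c, d, f}
  B6:  IN={a, c, d, f}  OUT={a, b, c, d, f}
  B7:  IN={a, b, c, d, f}  OUT={b, c, d, f}
  B8:  IN={b, c, d, f}  OUT={b, d, f}
  B9:  IN={b, d, f}  OUT={}

Merge at B1: OUT[B1] = IN[B0] ⊔ IN[B2] = {b, c, d, f}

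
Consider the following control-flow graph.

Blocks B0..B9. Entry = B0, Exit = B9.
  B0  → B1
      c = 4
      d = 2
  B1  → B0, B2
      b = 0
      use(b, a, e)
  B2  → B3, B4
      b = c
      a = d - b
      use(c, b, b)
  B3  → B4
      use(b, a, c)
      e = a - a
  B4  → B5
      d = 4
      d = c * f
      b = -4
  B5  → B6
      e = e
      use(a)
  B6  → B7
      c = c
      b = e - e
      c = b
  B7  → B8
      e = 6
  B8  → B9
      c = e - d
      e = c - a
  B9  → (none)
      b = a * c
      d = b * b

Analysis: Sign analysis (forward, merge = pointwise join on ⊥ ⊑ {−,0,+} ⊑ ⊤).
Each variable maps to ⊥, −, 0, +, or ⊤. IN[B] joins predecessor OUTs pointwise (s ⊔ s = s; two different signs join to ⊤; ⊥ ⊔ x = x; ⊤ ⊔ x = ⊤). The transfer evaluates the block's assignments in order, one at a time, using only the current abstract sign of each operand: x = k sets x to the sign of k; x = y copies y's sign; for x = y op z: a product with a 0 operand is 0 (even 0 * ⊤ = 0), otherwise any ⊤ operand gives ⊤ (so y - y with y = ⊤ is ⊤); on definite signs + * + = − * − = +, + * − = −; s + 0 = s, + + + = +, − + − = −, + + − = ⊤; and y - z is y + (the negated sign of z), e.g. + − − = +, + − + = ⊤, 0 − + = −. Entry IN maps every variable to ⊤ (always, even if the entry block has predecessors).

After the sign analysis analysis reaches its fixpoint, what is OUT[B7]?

Fixpoint table:
  B0:  IN=(all ⊤)  OUT={c:+, d:+; rest ⊤}
  B1:  IN={c:+, d:+; rest ⊤}  OUT={b:0, c:+, d:+; rest ⊤}
  B2:  IN={b:0, c:+, d:+; rest ⊤}  OUT={b:+, c:+, d:+; rest ⊤}
  B3:  IN={b:+, c:+, d:+; rest ⊤}  OUT={b:+, c:+, d:+; rest ⊤}
  B4:  IN={b:+, c:+, d:+; rest ⊤}  OUT={b:-, c:+; rest ⊤}
  B5:  IN={b:-, c:+; rest ⊤}  OUT={b:-, c:+; rest ⊤}
  B6:  IN={b:-, c:+; rest ⊤}  OUT=(all ⊤)
  B7:  IN=(all ⊤)  OUT={e:+; rest ⊤}
  B8:  IN={e:+; rest ⊤}  OUT=(all ⊤)
  B9:  IN=(all ⊤)  OUT=(all ⊤)

Merge at B7: IN[B7] = OUT[B6] = {a: ⊤, b: ⊤, c: ⊤, d: ⊤, e: ⊤, f: ⊤}
Applying B7's transfer function to that IN value gives OUT[B7] (row B7 above).

Answer: {a: ⊤, b: ⊤, c: ⊤, d: ⊤, e: +, f: ⊤}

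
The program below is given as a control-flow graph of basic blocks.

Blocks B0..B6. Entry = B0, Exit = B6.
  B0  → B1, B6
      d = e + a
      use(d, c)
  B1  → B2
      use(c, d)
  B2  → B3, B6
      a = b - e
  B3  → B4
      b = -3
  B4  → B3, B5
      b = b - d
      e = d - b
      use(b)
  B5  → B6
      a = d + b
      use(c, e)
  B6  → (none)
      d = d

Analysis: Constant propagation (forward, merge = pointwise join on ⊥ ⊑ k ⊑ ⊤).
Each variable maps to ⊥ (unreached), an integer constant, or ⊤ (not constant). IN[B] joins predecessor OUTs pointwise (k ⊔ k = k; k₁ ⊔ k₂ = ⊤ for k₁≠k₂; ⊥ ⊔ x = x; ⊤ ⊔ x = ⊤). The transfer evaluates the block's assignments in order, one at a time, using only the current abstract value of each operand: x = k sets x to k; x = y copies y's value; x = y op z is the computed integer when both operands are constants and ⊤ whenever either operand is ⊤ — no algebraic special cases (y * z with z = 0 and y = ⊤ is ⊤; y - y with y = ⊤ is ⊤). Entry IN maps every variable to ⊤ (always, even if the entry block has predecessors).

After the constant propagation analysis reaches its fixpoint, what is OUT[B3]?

Answer: {a: ⊤, b: -3, c: ⊤, d: ⊤, e: ⊤, f: ⊤}

Derivation:
Converged values:
  B0:  IN=(all ⊤)  OUT=(all ⊤)
  B1:  IN=(all ⊤)  OUT=(all ⊤)
  B2:  IN=(all ⊤)  OUT=(all ⊤)
  B3:  IN=(all ⊤)  OUT={b:-3; rest ⊤}
  B4:  IN={b:-3; rest ⊤}  OUT=(all ⊤)
  B5:  IN=(all ⊤)  OUT=(all ⊤)
  B6:  IN=(all ⊤)  OUT=(all ⊤)

Merge at B3: IN[B3] = OUT[B2] ⊔ OUT[B4] = {a: ⊤, b: ⊤, c: ⊤, d: ⊤, e: ⊤, f: ⊤}
Applying B3's transfer function to that IN value gives OUT[B3] (row B3 above).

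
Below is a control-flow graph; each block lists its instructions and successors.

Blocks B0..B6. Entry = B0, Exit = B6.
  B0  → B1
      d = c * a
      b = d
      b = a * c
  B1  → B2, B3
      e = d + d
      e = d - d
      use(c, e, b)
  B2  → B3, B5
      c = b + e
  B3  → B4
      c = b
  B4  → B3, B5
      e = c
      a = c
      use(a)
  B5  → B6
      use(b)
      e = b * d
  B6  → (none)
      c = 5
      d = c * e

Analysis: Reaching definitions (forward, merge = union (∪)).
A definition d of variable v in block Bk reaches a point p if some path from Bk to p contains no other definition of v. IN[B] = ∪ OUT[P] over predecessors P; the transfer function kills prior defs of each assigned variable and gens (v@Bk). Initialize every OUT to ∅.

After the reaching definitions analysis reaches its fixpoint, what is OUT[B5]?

Answer: {a@B4, b@B0, c@B2, c@B3, d@B0, e@B5}

Trace:
Converged values:
  B0: | IN={} | OUT={b@B0, d@B0}
  B1: | IN={b@B0, d@B0} | OUT={b@B0, d@B0, e@B1}
  B2: | IN={b@B0, d@B0, e@B1} | OUT={b@B0, c@B2, d@B0, e@B1}
  B3: | IN={a@B4, b@B0, c@B2, c@B3, d@B0, e@B1, e@B4} | OUT={a@B4, b@B0, c@B3, d@B0, e@B1, e@B4}
  B4: | IN={a@B4, b@B0, c@B3, d@B0, e@B1, e@B4} | OUT={a@B4, b@B0, c@B3, d@B0, e@B4}
  B5: | IN={a@B4, b@B0, c@B2, c@B3, d@B0, e@B1, e@B4} | OUT={a@B4, b@B0, c@B2, c@B3, d@B0, e@B5}
  B6: | IN={a@B4, b@B0, c@B2, c@B3, d@B0, e@B5} | OUT={a@B4, b@B0, c@B6, d@B6, e@B5}

Merge at B5: IN[B5] = OUT[B2] ⊔ OUT[B4] = {a@B4, b@B0, c@B2, c@B3, d@B0, e@B1, e@B4}
Applying B5's transfer function to that IN value gives OUT[B5] (row B5 above).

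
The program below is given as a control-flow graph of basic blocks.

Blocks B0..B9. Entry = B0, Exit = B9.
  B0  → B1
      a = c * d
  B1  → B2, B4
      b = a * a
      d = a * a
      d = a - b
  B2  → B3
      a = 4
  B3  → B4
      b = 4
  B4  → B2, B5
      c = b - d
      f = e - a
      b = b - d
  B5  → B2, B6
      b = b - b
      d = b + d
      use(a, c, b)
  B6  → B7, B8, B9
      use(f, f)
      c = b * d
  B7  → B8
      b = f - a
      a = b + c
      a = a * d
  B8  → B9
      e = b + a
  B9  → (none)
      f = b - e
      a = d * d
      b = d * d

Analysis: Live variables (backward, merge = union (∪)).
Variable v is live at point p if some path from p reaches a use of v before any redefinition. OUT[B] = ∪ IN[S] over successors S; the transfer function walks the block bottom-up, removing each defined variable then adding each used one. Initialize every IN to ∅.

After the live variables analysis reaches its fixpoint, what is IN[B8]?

Per-block solution:
  B0:  IN={c, d, e}  OUT={a, e}
  B1:  IN={a, e}  OUT={a, b, d, e}
  B2:  IN={d, e}  OUT={a, d, e}
  B3:  IN={a, d, e}  OUT={a, b, d, e}
  B4:  IN={a, b, d, e}  OUT={a, b, c, d, e, f}
  B5:  IN={a, b, c, d, e, f}  OUT={a, b, d, e, f}
  B6:  IN={a, b, d, e, f}  OUT={a, b, c, d, e, f}
  B7:  IN={a, c, d, f}  OUT={a, b, d}
  B8:  IN={a, b, d}  OUT={b, d, e}
  B9:  IN={b, d, e}  OUT={}

Merge at B8: OUT[B8] = IN[B9] = {b, d, e}
Applying B8's transfer function to that OUT value gives IN[B8] (row B8 above).

Answer: {a, b, d}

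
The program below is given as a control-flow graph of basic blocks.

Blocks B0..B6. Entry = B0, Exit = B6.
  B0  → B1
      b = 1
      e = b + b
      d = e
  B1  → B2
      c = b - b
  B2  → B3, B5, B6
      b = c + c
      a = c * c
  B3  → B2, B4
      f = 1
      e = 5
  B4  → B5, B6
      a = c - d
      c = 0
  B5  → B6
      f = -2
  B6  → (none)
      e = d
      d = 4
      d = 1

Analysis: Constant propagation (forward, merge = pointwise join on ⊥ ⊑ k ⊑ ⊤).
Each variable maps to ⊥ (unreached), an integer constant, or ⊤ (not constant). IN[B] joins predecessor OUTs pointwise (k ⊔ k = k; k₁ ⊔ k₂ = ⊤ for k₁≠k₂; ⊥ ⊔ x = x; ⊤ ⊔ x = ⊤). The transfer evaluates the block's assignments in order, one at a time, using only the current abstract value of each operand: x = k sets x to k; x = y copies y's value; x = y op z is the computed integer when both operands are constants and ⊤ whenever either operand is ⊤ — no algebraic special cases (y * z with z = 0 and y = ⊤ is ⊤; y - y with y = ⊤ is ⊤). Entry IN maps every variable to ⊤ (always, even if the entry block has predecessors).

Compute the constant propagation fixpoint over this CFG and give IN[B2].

Per-block solution:
  B0: | IN=(all ⊤) | OUT={b:1, d:2, e:2; rest ⊤}
  B1: | IN={b:1, d:2, e:2; rest ⊤} | OUT={b:1, c:0, d:2, e:2; rest ⊤}
  B2: | IN={c:0, d:2; rest ⊤} | OUT={a:0, b:0, c:0, d:2; rest ⊤}
  B3: | IN={a:0, b:0, c:0, d:2; rest ⊤} | OUT={a:0, b:0, c:0, d:2, e:5, f:1; rest ⊤}
  B4: | IN={a:0, b:0, c:0, d:2, e:5, f:1; rest ⊤} | OUT={a:-2, b:0, c:0, d:2, e:5, f:1; rest ⊤}
  B5: | IN={b:0, c:0, d:2; rest ⊤} | OUT={b:0, c:0, d:2, f:-2; rest ⊤}
  B6: | IN={b:0, c:0, d:2; rest ⊤} | OUT={b:0, c:0, d:1, e:2; rest ⊤}

Merge at B2: IN[B2] = OUT[B1] ⊔ OUT[B3] = {a: ⊤, b: ⊤, c: 0, d: 2, e: ⊤, f: ⊤}

Answer: {a: ⊤, b: ⊤, c: 0, d: 2, e: ⊤, f: ⊤}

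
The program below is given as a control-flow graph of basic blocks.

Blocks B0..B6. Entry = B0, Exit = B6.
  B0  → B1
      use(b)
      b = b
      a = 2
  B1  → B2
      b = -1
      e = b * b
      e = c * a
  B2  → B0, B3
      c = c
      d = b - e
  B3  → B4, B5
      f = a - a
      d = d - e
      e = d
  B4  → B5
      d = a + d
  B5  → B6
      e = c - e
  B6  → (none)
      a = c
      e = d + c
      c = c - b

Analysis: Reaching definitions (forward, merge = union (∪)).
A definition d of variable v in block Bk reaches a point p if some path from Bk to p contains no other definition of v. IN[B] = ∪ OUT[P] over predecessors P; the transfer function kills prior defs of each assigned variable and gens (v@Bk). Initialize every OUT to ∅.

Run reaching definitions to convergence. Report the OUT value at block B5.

Per-block solution:
  B0:  IN={a@B0, b@B1, c@B2, d@B2, e@B1}  OUT={a@B0, b@B0, c@B2, d@B2, e@B1}
  B1:  IN={a@B0, b@B0, c@B2, d@B2, e@B1}  OUT={a@B0, b@B1, c@B2, d@B2, e@B1}
  B2:  IN={a@B0, b@B1, c@B2, d@B2, e@B1}  OUT={a@B0, b@B1, c@B2, d@B2, e@B1}
  B3:  IN={a@B0, b@B1, c@B2, d@B2, e@B1}  OUT={a@B0, b@B1, c@B2, d@B3, e@B3, f@B3}
  B4:  IN={a@B0, b@B1, c@B2, d@B3, e@B3, f@B3}  OUT={a@B0, b@B1, c@B2, d@B4, e@B3, f@B3}
  B5:  IN={a@B0, b@B1, c@B2, d@B3, d@B4, e@B3, f@B3}  OUT={a@B0, b@B1, c@B2, d@B3, d@B4, e@B5, f@B3}
  B6:  IN={a@B0, b@B1, c@B2, d@B3, d@B4, e@B5, f@B3}  OUT={a@B6, b@B1, c@B6, d@B3, d@B4, e@B6, f@B3}

Merge at B5: IN[B5] = OUT[B3] ⊔ OUT[B4] = {a@B0, b@B1, c@B2, d@B3, d@B4, e@B3, f@B3}
Applying B5's transfer function to that IN value gives OUT[B5] (row B5 above).

Answer: {a@B0, b@B1, c@B2, d@B3, d@B4, e@B5, f@B3}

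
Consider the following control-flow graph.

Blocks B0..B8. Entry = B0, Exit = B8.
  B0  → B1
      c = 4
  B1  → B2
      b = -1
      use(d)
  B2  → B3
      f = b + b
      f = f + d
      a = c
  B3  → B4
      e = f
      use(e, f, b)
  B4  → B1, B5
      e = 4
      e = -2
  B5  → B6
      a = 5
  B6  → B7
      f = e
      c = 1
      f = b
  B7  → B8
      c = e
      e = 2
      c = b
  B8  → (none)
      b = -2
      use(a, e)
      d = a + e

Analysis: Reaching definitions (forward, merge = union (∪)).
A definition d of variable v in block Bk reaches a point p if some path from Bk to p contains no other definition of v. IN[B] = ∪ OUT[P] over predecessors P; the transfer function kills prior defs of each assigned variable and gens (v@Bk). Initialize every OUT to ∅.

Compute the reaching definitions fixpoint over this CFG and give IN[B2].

Fixpoint table:
  B0:  IN={}  OUT={c@B0}
  B1:  IN={a@B2, b@B1, c@B0, e@B4, f@B2}  OUT={a@B2, b@B1, c@B0, e@B4, f@B2}
  B2:  IN={a@B2, b@B1, c@B0, e@B4, f@B2}  OUT={a@B2, b@B1, c@B0, e@B4, f@B2}
  B3:  IN={a@B2, b@B1, c@B0, e@B4, f@B2}  OUT={a@B2, b@B1, c@B0, e@B3, f@B2}
  B4:  IN={a@B2, b@B1, c@B0, e@B3, f@B2}  OUT={a@B2, b@B1, c@B0, e@B4, f@B2}
  B5:  IN={a@B2, b@B1, c@B0, e@B4, f@B2}  OUT={a@B5, b@B1, c@B0, e@B4, f@B2}
  B6:  IN={a@B5, b@B1, c@B0, e@B4, f@B2}  OUT={a@B5, b@B1, c@B6, e@B4, f@B6}
  B7:  IN={a@B5, b@B1, c@B6, e@B4, f@B6}  OUT={a@B5, b@B1, c@B7, e@B7, f@B6}
  B8:  IN={a@B5, b@B1, c@B7, e@B7, f@B6}  OUT={a@B5, b@B8, c@B7, d@B8, e@B7, f@B6}

Merge at B2: IN[B2] = OUT[B1] = {a@B2, b@B1, c@B0, e@B4, f@B2}

Answer: {a@B2, b@B1, c@B0, e@B4, f@B2}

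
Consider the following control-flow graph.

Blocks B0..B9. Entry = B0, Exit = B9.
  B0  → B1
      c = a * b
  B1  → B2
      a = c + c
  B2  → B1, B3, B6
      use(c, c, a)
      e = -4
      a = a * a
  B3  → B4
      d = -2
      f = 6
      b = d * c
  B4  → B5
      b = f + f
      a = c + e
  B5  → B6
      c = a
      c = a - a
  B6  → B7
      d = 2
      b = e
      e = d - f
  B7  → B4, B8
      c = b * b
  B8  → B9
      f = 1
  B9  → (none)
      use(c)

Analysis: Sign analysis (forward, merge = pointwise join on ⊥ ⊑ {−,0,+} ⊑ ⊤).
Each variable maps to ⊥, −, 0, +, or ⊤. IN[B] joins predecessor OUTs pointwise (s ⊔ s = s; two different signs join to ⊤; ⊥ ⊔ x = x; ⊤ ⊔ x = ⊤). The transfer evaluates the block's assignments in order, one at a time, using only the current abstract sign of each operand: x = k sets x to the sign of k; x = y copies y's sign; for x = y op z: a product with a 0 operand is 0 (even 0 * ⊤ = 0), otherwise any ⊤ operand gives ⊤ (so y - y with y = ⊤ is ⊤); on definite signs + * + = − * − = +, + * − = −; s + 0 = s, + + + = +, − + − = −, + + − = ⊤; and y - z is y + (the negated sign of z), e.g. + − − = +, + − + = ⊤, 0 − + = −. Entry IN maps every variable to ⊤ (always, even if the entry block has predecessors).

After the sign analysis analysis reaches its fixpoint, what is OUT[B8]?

Answer: {a: ⊤, b: ⊤, c: ⊤, d: +, e: ⊤, f: +}

Working:
Fixpoint table:
  B0:  IN=(all ⊤)  OUT=(all ⊤)
  B1:  IN=(all ⊤)  OUT=(all ⊤)
  B2:  IN=(all ⊤)  OUT={e:-; rest ⊤}
  B3:  IN={e:-; rest ⊤}  OUT={d:-, e:-, f:+; rest ⊤}
  B4:  IN=(all ⊤)  OUT=(all ⊤)
  B5:  IN=(all ⊤)  OUT=(all ⊤)
  B6:  IN=(all ⊤)  OUT={d:+; rest ⊤}
  B7:  IN={d:+; rest ⊤}  OUT={d:+; rest ⊤}
  B8:  IN={d:+; rest ⊤}  OUT={d:+, f:+; rest ⊤}
  B9:  IN={d:+, f:+; rest ⊤}  OUT={d:+, f:+; rest ⊤}

Merge at B8: IN[B8] = OUT[B7] = {a: ⊤, b: ⊤, c: ⊤, d: +, e: ⊤, f: ⊤}
Applying B8's transfer function to that IN value gives OUT[B8] (row B8 above).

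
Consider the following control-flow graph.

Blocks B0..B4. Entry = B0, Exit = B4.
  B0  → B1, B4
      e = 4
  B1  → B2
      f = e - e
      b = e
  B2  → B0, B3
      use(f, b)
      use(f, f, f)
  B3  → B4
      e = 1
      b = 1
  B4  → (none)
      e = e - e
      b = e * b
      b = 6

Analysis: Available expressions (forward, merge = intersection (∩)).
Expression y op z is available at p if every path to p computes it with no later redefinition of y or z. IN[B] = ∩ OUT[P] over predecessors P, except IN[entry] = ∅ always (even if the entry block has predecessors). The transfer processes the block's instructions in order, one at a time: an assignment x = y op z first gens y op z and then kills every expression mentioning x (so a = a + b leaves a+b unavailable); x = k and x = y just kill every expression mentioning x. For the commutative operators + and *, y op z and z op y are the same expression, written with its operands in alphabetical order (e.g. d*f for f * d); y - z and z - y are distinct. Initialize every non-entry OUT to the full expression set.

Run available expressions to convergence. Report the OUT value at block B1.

Answer: {e-e}

Working:
Fixpoint table:
  B0:   IN={}   OUT={}
  B1:   IN={}   OUT={e-e}
  B2:   IN={e-e}   OUT={e-e}
  B3:   IN={e-e}   OUT={}
  B4:   IN={}   OUT={}

Merge at B1: IN[B1] = OUT[B0] = {}
Applying B1's transfer function to that IN value gives OUT[B1] (row B1 above).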